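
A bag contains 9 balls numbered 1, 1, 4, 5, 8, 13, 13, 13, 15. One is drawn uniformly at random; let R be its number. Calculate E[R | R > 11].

27/2

P(R > 11) = 4/9.
Σ over the event: 13·1/3 + 15·1/9 = 6.
E[R | R > 11] = (6) / (4/9) = 27/2.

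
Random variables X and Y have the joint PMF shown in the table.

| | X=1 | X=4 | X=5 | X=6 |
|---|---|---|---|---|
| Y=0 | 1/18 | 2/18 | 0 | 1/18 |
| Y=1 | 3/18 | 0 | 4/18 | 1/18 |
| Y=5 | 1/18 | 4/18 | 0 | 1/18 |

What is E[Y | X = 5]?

1

P(X = 5) = 2/9.
Summing Y·P(X=x,Y=y) over the conditioning event gives 2/9.
E[Y | X = 5] = (2/9) / (2/9) = 1.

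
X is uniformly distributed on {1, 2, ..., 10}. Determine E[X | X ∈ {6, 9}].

P(X ∈ {6, 9}) = 1/5.
Σ over the event: 6·1/10 + 9·1/10 = 3/2.
E[X | X ∈ {6, 9}] = (3/2) / (1/5) = 15/2.

15/2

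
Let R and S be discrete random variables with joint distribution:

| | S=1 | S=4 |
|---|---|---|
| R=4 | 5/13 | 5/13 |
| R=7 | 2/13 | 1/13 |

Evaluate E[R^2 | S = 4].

43/2

P(S = 4) = 6/13.
Σ R^2·P over the event = 16·(5/13) + 49·(1/13) = 129/13.
E[R^2 | S = 4] = (129/13) / (6/13) = 43/2.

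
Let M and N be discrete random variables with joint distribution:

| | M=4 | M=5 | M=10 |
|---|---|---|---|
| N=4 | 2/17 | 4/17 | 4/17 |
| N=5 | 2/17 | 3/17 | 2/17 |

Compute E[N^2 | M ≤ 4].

P(M ≤ 4) = 4/17.
Σ N^2·P over the event = 16·(2/17) + 25·(2/17) = 82/17.
E[N^2 | M ≤ 4] = (82/17) / (4/17) = 41/2.

41/2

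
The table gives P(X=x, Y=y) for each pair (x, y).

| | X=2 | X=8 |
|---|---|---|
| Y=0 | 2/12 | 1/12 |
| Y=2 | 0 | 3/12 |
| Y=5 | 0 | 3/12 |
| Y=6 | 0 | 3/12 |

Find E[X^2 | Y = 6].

64

P(Y = 6) = 1/4.
Summing X^2·P(X=x,Y=y) over the conditioning event gives 16.
E[X^2 | Y = 6] = (16) / (1/4) = 64.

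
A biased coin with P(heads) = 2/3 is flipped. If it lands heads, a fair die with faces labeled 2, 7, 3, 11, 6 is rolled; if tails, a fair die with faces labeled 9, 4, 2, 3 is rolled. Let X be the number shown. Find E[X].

E[X | heads] = (2+7+3+11+6)/5 = 29/5.
E[X | tails] = (9+4+2+3)/4 = 9/2.
By the law of total expectation,
E[X] = (2/3)·(29/5) + (1/3)·(9/2) = 161/30.

161/30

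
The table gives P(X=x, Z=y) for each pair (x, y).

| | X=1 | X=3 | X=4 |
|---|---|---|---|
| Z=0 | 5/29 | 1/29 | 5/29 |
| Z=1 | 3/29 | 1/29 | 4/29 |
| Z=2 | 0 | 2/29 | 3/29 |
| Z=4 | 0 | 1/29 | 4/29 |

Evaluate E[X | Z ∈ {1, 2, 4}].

59/18

P(Z ∈ {1, 2, 4}) = 18/29.
Σ X·P over the event = 1·(3/29) + 3·(1/29) + 3·(2/29) + 3·(1/29) + 4·(4/29) + 4·(3/29) + 4·(4/29) = 59/29.
E[X | Z ∈ {1, 2, 4}] = (59/29) / (18/29) = 59/18.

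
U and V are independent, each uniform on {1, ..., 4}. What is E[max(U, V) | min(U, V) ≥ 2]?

31/9

Outcomes with min(U, V) ≥ 2: (2,2), (2,3), (2,4), (3,2), (3,3), (3,4), (4,2), (4,3), (4,4), each with probability 1/16.
E[max(U, V) | min(U, V) ≥ 2] = (2 + 3 + 4 + 3 + 3 + 4 + 4 + 4 + 4) / 9 = 31/9.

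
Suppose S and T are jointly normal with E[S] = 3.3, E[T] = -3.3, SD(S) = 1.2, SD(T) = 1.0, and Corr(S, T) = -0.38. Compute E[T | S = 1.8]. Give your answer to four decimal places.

-2.8250

E[T | S=x] = μ_T + ρ(σ_T/σ_S)(x − μ_S) for jointly normal variables.
E[T | S=1.8] = -3.3 + (-0.38)·(1.0/1.2)·(1.8 − (3.3)) = -3.3 + (-0.31667)·(-1.5) = -2.8250.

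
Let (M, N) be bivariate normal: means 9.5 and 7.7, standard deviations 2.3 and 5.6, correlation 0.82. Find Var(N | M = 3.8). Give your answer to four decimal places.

10.2735

Var(N | M=x) = (1 − ρ²)·σ_N².
Var(N | M=3.8) = (5.6)²·(1 − (0.82)²) = 31.36·0.3276 = 10.2735.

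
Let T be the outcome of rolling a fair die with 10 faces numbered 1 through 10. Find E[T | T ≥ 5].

Given T ≥ 5, T is equally likely to be any of {5, 6, 7, 8, 9, 10}.
E[T | T ≥ 5] = (5 + 6 + 7 + 8 + 9 + 10) / 6 = 15/2.

15/2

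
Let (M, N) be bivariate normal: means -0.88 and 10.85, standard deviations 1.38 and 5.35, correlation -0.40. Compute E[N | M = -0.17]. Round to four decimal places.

9.7490

The regression of N on M has slope ρ·σ_N/σ_M and passes through (μ_M, μ_N).
E[N | M=-0.17] = 10.85 + (-0.40)·(5.35/1.38)·(-0.17 − (-0.88)) = 10.85 + (-1.5507)·(0.71) = 9.7490.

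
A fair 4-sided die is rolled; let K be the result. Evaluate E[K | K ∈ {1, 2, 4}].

7/3

P(K ∈ {1, 2, 4}) = 3/4.
Σ over the event: 1·1/4 + 2·1/4 + 4·1/4 = 7/4.
E[K | K ∈ {1, 2, 4}] = (7/4) / (3/4) = 7/3.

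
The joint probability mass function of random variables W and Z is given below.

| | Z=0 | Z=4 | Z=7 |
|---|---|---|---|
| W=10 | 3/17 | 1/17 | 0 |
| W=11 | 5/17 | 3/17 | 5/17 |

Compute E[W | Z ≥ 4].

P(Z ≥ 4) = 9/17.
Σ W·P over the event = 10·(1/17) + 11·(3/17) + 11·(5/17) = 98/17.
E[W | Z ≥ 4] = (98/17) / (9/17) = 98/9.

98/9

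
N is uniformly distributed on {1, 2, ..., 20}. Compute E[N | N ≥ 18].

19

Given N ≥ 18, N is equally likely to be any of {18, 19, 20}.
E[N | N ≥ 18] = (18 + 19 + 20) / 3 = 19.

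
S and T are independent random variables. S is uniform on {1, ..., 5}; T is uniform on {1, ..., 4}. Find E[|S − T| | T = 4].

7/5

Outcomes with T = 4: (1,4), (2,4), (3,4), (4,4), (5,4), each with probability 1/20.
E[|S − T| | T = 4] = (3 + 2 + 1 + 0 + 1) / 5 = 7/5.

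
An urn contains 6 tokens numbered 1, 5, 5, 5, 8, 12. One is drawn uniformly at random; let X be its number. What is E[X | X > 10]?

12

P(X > 10) = 1/6.
Σ over the event: 12·1/6 = 2.
E[X | X > 10] = (2) / (1/6) = 12.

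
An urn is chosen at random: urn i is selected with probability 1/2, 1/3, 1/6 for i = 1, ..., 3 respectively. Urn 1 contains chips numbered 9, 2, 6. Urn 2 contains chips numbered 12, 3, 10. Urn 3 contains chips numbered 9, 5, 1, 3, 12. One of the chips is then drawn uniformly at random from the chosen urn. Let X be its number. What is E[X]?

119/18

E[X | urn 1] = (9+2+6)/3 = 17/3.
E[X | urn 2] = (12+3+10)/3 = 25/3.
E[X | urn 3] = (9+5+1+3+12)/5 = 6.
By the law of total expectation,
E[X] = (1/2)·(17/3) + (1/3)·(25/3) + (1/6)·(6) = 119/18.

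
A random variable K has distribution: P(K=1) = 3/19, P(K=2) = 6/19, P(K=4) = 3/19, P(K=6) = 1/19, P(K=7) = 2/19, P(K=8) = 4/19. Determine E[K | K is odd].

P(K is odd) = 5/19.
Σ over the event: 1·3/19 + 7·2/19 = 17/19.
E[K | K is odd] = (17/19) / (5/19) = 17/5.

17/5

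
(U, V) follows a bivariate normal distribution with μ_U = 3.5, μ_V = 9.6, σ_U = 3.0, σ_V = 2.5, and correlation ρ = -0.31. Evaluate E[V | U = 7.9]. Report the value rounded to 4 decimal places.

8.4633

The regression of V on U has slope ρ·σ_V/σ_U and passes through (μ_U, μ_V).
E[V | U=7.9] = 9.6 + (-0.31)·(2.5/3.0)·(7.9 − (3.5)) = 9.6 + (-0.25833)·(4.4) = 8.4633.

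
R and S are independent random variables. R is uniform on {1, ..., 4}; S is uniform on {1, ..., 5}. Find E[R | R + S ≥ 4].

P(R + S ≥ 4) = 17/20.
Summing R·P(x,y) over outcomes with R + S ≥ 4 gives 23/10.
E[R | R + S ≥ 4] = (23/10) / (17/20) = 46/17.

46/17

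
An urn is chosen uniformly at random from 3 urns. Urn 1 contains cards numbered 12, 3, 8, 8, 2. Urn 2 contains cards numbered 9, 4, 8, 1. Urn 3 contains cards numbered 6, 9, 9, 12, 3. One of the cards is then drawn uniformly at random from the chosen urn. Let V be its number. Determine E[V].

199/30

E[V | urn 1] = (12+3+8+8+2)/5 = 33/5.
E[V | urn 2] = (9+4+8+1)/4 = 11/2.
E[V | urn 3] = (6+9+9+12+3)/5 = 39/5.
By the law of total expectation,
E[V] = (1/3)·(33/5) + (1/3)·(11/2) + (1/3)·(39/5) = 199/30.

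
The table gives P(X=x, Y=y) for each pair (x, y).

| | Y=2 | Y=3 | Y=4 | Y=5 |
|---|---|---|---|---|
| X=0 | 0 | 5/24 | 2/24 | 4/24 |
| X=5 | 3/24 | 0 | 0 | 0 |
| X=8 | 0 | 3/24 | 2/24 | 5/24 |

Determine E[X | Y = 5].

P(Y = 5) = 3/8.
Σ X·P over the event = 0·(4/24) + 8·(5/24) = 5/3.
E[X | Y = 5] = (5/3) / (3/8) = 40/9.

40/9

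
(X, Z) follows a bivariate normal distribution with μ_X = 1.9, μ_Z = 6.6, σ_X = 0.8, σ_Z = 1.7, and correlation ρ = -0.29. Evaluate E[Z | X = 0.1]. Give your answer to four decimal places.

7.7093

E[Z | X=x] = μ_Z + ρ(σ_Z/σ_X)(x − μ_X) for jointly normal variables.
E[Z | X=0.1] = 6.6 + (-0.29)·(1.7/0.8)·(0.1 − (1.9)) = 6.6 + (-0.61625)·(-1.8) = 7.7093.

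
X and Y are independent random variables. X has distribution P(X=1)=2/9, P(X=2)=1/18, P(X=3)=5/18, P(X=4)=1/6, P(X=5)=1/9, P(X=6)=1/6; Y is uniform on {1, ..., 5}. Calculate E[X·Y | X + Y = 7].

P(X + Y = 7) = 7/45.
Summing XY·P(x,y) over outcomes with X + Y = 7 gives 8/5.
E[X·Y | X + Y = 7] = (8/5) / (7/45) = 72/7.

72/7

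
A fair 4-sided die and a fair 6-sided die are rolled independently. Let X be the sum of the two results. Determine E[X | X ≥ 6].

P(X ≥ 6) = 7/12.
Σ over the event: 6·1/6 + 7·1/6 + 8·1/8 + 9·1/12 + 10·1/24 = 13/3.
E[X | X ≥ 6] = (13/3) / (7/12) = 52/7.

52/7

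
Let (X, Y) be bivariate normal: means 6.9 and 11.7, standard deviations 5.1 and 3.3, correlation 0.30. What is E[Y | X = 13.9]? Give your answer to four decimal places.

13.0588

For a bivariate normal, E[Y | X=x] = μ_Y + ρ·(σ_Y/σ_X)·(x − μ_X).
E[Y | X=13.9] = 11.7 + (0.30)·(3.3/5.1)·(13.9 − (6.9)) = 11.7 + (0.19412)·(7) = 13.0588.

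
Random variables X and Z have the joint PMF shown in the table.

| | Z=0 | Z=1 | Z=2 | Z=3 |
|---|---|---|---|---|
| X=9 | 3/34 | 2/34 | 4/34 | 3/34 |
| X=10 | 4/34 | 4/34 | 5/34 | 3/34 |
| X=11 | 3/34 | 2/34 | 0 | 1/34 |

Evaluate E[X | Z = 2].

P(Z = 2) = 9/34.
Σ X·P over the event = 9·(4/34) + 10·(5/34) = 43/17.
E[X | Z = 2] = (43/17) / (9/34) = 86/9.

86/9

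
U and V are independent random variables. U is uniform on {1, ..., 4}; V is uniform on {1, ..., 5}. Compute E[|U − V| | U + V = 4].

P(U + V = 4) = 3/20.
Summing |U−V|·P(x,y) over outcomes with U + V = 4 gives 1/5.
E[|U − V| | U + V = 4] = (1/5) / (3/20) = 4/3.

4/3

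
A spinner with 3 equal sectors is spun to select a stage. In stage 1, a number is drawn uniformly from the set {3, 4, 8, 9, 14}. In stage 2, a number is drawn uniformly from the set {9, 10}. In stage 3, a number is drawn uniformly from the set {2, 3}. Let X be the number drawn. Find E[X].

E[X | stage 1] = (3+4+8+9+14)/5 = 38/5.
E[X | stage 2] = (9+10)/2 = 19/2.
E[X | stage 3] = (2+3)/2 = 5/2.
By the law of total expectation,
E[X] = (1/3)·(38/5) + (1/3)·(19/2) + (1/3)·(5/2) = 98/15.

98/15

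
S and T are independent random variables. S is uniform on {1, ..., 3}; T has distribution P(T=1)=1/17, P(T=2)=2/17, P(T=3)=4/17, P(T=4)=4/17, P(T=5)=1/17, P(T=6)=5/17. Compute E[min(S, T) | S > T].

3/2

P(S > T) = 4/51.
Summing min(S,T)·P(x,y) over outcomes with S > T gives 2/17.
E[min(S, T) | S > T] = (2/17) / (4/51) = 3/2.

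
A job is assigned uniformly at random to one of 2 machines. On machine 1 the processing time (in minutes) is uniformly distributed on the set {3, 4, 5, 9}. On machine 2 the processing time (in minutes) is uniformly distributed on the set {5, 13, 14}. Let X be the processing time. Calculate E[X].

E[X | machine 1] = (3+4+5+9)/4 = 21/4.
E[X | machine 2] = (5+13+14)/3 = 32/3.
E[X] = (1/2)·(21/4) + (1/2)·(32/3) = 191/24.

191/24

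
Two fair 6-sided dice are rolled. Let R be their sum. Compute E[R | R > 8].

10

P(R > 8) = 5/18.
Σ over the event: 9·1/9 + 10·1/12 + 11·1/18 + 12·1/36 = 25/9.
E[R | R > 8] = (25/9) / (5/18) = 10.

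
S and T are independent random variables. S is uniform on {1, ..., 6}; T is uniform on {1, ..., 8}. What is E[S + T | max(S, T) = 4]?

44/7

P(max(S, T) = 4) = 7/48.
Summing (S+T)·P(x,y) over outcomes with max(S, T) = 4 gives 11/12.
E[S + T | max(S, T) = 4] = (11/12) / (7/48) = 44/7.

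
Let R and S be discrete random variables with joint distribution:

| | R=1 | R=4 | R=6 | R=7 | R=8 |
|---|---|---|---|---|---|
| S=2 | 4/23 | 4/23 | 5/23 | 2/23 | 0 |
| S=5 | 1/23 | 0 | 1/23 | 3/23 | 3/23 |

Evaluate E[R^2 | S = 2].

346/15

P(S = 2) = 15/23.
Σ R^2·P over the event = 1·(4/23) + 16·(4/23) + 36·(5/23) + 49·(2/23) = 346/23.
E[R^2 | S = 2] = (346/23) / (15/23) = 346/15.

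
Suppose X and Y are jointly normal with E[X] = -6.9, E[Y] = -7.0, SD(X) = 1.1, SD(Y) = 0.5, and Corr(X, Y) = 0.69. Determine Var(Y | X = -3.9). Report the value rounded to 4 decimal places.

The conditional variance in a bivariate normal is σ_Y²(1 − ρ²), independent of x.
Var(Y | X=-3.9) = (0.5)²·(1 − (0.69)²) = 0.25·0.5239 = 0.1310.

0.1310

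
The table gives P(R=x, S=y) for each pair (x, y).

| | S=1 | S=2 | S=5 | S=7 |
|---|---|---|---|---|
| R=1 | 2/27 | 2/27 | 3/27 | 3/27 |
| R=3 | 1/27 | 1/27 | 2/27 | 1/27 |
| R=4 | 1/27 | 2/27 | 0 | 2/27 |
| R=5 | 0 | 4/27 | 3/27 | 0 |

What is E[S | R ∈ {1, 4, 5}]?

P(R ∈ {1, 4, 5}) = 22/27.
Summing S·P(R=x,S=y) over the conditioning event gives 28/9.
E[S | R ∈ {1, 4, 5}] = (28/9) / (22/27) = 42/11.

42/11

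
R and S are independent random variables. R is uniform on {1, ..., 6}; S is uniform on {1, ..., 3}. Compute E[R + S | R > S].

P(R > S) = 2/3.
Summing (R+S)·P(x,y) over outcomes with R > S gives 25/6.
E[R + S | R > S] = (25/6) / (2/3) = 25/4.

25/4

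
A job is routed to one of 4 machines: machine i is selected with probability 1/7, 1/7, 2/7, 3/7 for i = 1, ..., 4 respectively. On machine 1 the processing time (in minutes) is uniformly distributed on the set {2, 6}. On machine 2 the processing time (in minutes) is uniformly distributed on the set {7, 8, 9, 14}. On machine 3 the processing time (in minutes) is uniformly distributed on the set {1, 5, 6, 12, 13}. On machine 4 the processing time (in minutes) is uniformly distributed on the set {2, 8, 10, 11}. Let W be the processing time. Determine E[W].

E[W | machine 1] = (2+6)/2 = 4.
E[W | machine 2] = (7+8+9+14)/4 = 19/2.
E[W | machine 3] = (1+5+6+12+13)/5 = 37/5.
E[W | machine 4] = (2+8+10+11)/4 = 31/4.
By the law of total expectation,
E[W] = (1/7)·(4) + (1/7)·(19/2) + (2/7)·(37/5) + (3/7)·(31/4) = 1031/140.

1031/140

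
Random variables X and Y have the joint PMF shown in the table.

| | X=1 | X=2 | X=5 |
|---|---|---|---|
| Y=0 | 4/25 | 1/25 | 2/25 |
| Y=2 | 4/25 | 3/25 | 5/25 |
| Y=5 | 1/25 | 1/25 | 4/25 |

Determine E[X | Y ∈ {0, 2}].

51/19

P(Y ∈ {0, 2}) = 19/25.
Σ X·P over the event = 1·(4/25) + 1·(4/25) + 2·(1/25) + 2·(3/25) + 5·(2/25) + 5·(5/25) = 51/25.
E[X | Y ∈ {0, 2}] = (51/25) / (19/25) = 51/19.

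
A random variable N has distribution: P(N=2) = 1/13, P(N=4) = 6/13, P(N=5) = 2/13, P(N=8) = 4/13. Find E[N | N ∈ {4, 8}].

28/5

P(N ∈ {4, 8}) = 10/13.
Σ over the event: 4·6/13 + 8·4/13 = 56/13.
E[N | N ∈ {4, 8}] = (56/13) / (10/13) = 28/5.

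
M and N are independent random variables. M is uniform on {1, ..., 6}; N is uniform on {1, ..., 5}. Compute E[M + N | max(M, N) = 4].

P(max(M, N) = 4) = 7/30.
Summing (M+N)·P(x,y) over outcomes with max(M, N) = 4 gives 22/15.
E[M + N | max(M, N) = 4] = (22/15) / (7/30) = 44/7.

44/7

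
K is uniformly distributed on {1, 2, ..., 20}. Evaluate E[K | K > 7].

14

P(K > 7) = 13/20.
E[K | K > 7] = (91/10) / (13/20) = 14.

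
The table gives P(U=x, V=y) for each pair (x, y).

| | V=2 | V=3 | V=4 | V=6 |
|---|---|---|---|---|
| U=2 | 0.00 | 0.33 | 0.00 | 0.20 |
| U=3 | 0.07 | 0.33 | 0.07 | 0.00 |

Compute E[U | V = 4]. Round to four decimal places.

3.0000

P(V = 4) = 0.07.
Σ U·P over the event = 3·(0.07) = 0.21.
E[U | V = 4] = (0.21) / (0.07) = 3.0000.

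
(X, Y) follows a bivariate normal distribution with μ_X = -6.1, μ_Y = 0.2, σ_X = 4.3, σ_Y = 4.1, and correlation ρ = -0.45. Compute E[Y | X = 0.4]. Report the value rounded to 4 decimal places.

-2.5890

For a bivariate normal, E[Y | X=x] = μ_Y + ρ·(σ_Y/σ_X)·(x − μ_X).
E[Y | X=0.4] = 0.2 + (-0.45)·(4.1/4.3)·(0.4 − (-6.1)) = 0.2 + (-0.42907)·(6.5) = -2.5890.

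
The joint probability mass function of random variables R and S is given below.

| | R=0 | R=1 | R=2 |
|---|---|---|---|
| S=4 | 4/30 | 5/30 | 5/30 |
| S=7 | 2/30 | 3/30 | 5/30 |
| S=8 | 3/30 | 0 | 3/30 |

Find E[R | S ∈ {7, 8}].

P(S ∈ {7, 8}) = 8/15.
Σ R·P over the event = 0·(2/30) + 0·(3/30) + 1·(3/30) + 2·(5/30) + 2·(3/30) = 19/30.
E[R | S ∈ {7, 8}] = (19/30) / (8/15) = 19/16.

19/16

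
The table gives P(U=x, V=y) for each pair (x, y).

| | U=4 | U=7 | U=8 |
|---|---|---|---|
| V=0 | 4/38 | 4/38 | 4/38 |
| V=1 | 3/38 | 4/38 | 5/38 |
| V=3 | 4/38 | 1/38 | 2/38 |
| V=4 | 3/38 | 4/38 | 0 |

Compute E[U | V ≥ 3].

P(V ≥ 3) = 7/19.
Σ U·P over the event = 4·(4/38) + 4·(3/38) + 7·(1/38) + 7·(4/38) + 8·(2/38) = 79/38.
E[U | V ≥ 3] = (79/38) / (7/19) = 79/14.

79/14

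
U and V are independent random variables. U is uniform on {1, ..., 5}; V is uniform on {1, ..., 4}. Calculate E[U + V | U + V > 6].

23/3

Outcomes with U + V > 6: (3,4), (4,3), (4,4), (5,2), (5,3), (5,4), each with probability 1/20.
E[U + V | U + V > 6] = (7 + 7 + 8 + 7 + 8 + 9) / 6 = 23/3.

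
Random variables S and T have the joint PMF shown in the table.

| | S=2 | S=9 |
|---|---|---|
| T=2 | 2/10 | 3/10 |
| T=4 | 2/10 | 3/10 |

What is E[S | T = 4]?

P(T = 4) = 1/2.
Σ S·P over the event = 2·(2/10) + 9·(3/10) = 31/10.
E[S | T = 4] = (31/10) / (1/2) = 31/5.

31/5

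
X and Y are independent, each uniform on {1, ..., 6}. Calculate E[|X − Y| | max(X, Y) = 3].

6/5

P(max(X, Y) = 3) = 5/36.
Summing |X−Y|·P(x,y) over outcomes with max(X, Y) = 3 gives 1/6.
E[|X − Y| | max(X, Y) = 3] = (1/6) / (5/36) = 6/5.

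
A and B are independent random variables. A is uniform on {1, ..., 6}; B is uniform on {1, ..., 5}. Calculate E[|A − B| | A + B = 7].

13/5

Outcomes with A + B = 7: (2,5), (3,4), (4,3), (5,2), (6,1), each with probability 1/30.
E[|A − B| | A + B = 7] = (3 + 1 + 1 + 3 + 5) / 5 = 13/5.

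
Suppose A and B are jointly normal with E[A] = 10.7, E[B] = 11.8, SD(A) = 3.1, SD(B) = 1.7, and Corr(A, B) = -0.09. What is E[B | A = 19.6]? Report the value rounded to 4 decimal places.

The regression of B on A has slope ρ·σ_B/σ_A and passes through (μ_A, μ_B).
E[B | A=19.6] = 11.8 + (-0.09)·(1.7/3.1)·(19.6 − (10.7)) = 11.8 + (-0.049355)·(8.9) = 11.3607.

11.3607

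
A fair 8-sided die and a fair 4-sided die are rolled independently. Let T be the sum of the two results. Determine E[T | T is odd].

P(T is odd) = 1/2.
Σ over the event: 3·1/16 + 5·1/8 + 7·1/8 + 9·1/8 + 11·1/16 = 7/2.
E[T | T is odd] = (7/2) / (1/2) = 7.

7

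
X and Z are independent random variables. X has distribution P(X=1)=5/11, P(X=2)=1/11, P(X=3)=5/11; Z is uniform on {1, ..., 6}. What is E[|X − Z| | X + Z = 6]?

P(X + Z = 6) = 1/6.
Summing |X−Z|·P(x,y) over outcomes with X + Z = 6 gives 1/3.
E[|X − Z| | X + Z = 6] = (1/3) / (1/6) = 2.

2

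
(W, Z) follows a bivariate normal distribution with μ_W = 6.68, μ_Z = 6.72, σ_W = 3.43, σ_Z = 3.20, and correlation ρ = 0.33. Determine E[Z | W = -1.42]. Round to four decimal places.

E[Z | W=x] = μ_Z + ρ(σ_Z/σ_W)(x − μ_W) for jointly normal variables.
E[Z | W=-1.42] = 6.72 + (0.33)·(3.20/3.43)·(-1.42 − (6.68)) = 6.72 + (0.307872)·(-8.1) = 4.2262.

4.2262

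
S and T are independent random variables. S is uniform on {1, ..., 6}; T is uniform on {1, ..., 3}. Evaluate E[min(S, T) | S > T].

P(S > T) = 2/3.
Summing min(S,T)·P(x,y) over outcomes with S > T gives 11/9.
E[min(S, T) | S > T] = (11/9) / (2/3) = 11/6.

11/6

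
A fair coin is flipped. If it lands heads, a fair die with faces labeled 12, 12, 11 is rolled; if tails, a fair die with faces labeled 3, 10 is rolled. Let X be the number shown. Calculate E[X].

E[X | heads] = (12+12+11)/3 = 35/3.
E[X | tails] = (3+10)/2 = 13/2.
By the law of total expectation,
E[X] = (1/2)·(35/3) + (1/2)·(13/2) = 109/12.

109/12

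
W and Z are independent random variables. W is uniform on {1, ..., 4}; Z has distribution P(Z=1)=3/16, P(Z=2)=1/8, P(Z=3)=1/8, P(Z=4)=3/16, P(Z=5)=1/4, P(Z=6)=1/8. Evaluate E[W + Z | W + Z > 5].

P(W + Z > 5) = 39/64.
Summing (W+Z)·P(x,y) over outcomes with W + Z > 5 gives 289/64.
E[W + Z | W + Z > 5] = (289/64) / (39/64) = 289/39.

289/39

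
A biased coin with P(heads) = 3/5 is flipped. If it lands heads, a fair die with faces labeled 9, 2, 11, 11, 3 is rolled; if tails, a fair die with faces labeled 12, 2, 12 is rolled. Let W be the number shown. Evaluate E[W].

E[W | heads] = (9+2+11+11+3)/5 = 36/5.
E[W | tails] = (12+2+12)/3 = 26/3.
E[W] = (3/5)·(36/5) + (2/5)·(26/3) = 584/75.

584/75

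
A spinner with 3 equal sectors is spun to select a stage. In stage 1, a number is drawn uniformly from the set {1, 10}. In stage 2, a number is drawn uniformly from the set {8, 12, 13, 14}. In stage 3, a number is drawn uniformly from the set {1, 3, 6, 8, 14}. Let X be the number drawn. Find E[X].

473/60

E[X | stage 1] = (1+10)/2 = 11/2.
E[X | stage 2] = (8+12+13+14)/4 = 47/4.
E[X | stage 3] = (1+3+6+8+14)/5 = 32/5.
E[X] = (1/3)·(11/2) + (1/3)·(47/4) + (1/3)·(32/5) = 473/60.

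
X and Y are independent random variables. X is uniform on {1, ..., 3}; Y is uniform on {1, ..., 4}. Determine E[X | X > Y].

8/3

Outcomes with X > Y: (2,1), (3,1), (3,2), each with probability 1/12.
E[X | X > Y] = (2 + 3 + 3) / 3 = 8/3.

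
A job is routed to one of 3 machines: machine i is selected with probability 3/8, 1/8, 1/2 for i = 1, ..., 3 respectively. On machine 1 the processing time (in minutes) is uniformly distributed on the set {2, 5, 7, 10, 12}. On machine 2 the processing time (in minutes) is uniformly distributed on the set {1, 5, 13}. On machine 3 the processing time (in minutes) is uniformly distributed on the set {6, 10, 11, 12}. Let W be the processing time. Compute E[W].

251/30

E[W | machine 1] = (2+5+7+10+12)/5 = 36/5.
E[W | machine 2] = (1+5+13)/3 = 19/3.
E[W | machine 3] = (6+10+11+12)/4 = 39/4.
By the law of total expectation,
E[W] = (3/8)·(36/5) + (1/8)·(19/3) + (1/2)·(39/4) = 251/30.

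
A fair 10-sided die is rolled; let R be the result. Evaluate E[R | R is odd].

Given R is odd, R is equally likely to be any of {1, 3, 5, 7, 9}.
E[R | R is odd] = (1 + 3 + 5 + 7 + 9) / 5 = 5.

5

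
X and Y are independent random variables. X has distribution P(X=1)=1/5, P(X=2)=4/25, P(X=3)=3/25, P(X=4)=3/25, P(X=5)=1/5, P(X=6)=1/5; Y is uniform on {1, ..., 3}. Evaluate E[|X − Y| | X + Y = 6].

26/11

P(X + Y = 6) = 11/75.
Summing |X−Y|·P(x,y) over outcomes with X + Y = 6 gives 26/75.
E[|X − Y| | X + Y = 6] = (26/75) / (11/75) = 26/11.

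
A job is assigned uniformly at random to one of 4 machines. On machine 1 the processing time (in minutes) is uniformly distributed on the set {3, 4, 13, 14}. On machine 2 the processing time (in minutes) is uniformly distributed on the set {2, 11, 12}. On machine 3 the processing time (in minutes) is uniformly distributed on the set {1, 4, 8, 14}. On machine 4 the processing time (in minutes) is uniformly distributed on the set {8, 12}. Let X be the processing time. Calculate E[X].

403/48

E[X | machine 1] = (3+4+13+14)/4 = 17/2.
E[X | machine 2] = (2+11+12)/3 = 25/3.
E[X | machine 3] = (1+4+8+14)/4 = 27/4.
E[X | machine 4] = (8+12)/2 = 10.
E[X] = (1/4)·(17/2) + (1/4)·(25/3) + (1/4)·(27/4) + (1/4)·(10) = 403/48.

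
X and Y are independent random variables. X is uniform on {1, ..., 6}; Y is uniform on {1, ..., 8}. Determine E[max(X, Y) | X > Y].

14/3

P(X > Y) = 5/16.
Summing max(X,Y)·P(x,y) over outcomes with X > Y gives 35/24.
E[max(X, Y) | X > Y] = (35/24) / (5/16) = 14/3.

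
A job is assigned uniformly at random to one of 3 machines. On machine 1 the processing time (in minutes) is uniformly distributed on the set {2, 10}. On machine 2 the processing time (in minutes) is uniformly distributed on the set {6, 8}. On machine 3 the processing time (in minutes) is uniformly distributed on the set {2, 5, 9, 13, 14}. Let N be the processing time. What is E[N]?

E[N | machine 1] = (2+10)/2 = 6.
E[N | machine 2] = (6+8)/2 = 7.
E[N | machine 3] = (2+5+9+13+14)/5 = 43/5.
By the law of total expectation,
E[N] = (1/3)·(6) + (1/3)·(7) + (1/3)·(43/5) = 36/5.

36/5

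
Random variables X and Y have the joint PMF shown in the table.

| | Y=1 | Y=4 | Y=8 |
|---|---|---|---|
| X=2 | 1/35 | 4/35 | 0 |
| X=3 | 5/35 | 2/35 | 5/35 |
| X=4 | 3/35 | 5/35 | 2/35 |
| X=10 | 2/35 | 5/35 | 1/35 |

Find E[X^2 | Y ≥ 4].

791/24

P(Y ≥ 4) = 24/35.
Σ X^2·P over the event = 4·(4/35) + 9·(2/35) + 9·(5/35) + 16·(5/35) + 16·(2/35) + 100·(5/35) + 100·(1/35) = 113/5.
E[X^2 | Y ≥ 4] = (113/5) / (24/35) = 791/24.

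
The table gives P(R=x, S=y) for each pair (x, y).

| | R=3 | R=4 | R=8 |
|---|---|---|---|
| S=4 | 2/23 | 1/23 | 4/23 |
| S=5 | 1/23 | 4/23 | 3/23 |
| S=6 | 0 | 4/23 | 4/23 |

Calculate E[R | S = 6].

P(S = 6) = 8/23.
Σ R·P over the event = 4·(4/23) + 8·(4/23) = 48/23.
E[R | S = 6] = (48/23) / (8/23) = 6.

6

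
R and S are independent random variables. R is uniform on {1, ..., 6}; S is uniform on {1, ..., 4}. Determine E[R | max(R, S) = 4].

22/7

P(max(R, S) = 4) = 7/24.
Summing R·P(x,y) over outcomes with max(R, S) = 4 gives 11/12.
E[R | max(R, S) = 4] = (11/12) / (7/24) = 22/7.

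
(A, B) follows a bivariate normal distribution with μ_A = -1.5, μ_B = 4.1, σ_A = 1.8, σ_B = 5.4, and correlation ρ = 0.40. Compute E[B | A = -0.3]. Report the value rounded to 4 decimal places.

The regression of B on A has slope ρ·σ_B/σ_A and passes through (μ_A, μ_B).
E[B | A=-0.3] = 4.1 + (0.40)·(5.4/1.8)·(-0.3 − (-1.5)) = 4.1 + (1.2)·(1.2) = 5.5400.

5.5400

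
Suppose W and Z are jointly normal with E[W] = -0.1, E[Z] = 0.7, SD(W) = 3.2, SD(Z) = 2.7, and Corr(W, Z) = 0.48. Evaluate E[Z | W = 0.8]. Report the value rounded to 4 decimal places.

For a bivariate normal, E[Z | W=x] = μ_Z + ρ·(σ_Z/σ_W)·(x − μ_W).
E[Z | W=0.8] = 0.7 + (0.48)·(2.7/3.2)·(0.8 − (-0.1)) = 0.7 + (0.405)·(0.9) = 1.0645.

1.0645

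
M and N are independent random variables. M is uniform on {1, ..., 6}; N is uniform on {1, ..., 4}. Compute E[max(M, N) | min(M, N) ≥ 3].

37/8

Outcomes with min(M, N) ≥ 3: (3,3), (3,4), (4,3), (4,4), (5,3), (5,4), (6,3), (6,4), each with probability 1/24.
E[max(M, N) | min(M, N) ≥ 3] = (3 + 4 + 4 + 4 + 5 + 5 + 6 + 6) / 8 = 37/8.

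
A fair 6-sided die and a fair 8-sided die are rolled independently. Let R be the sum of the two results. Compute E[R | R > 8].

32/3

P(R > 8) = 7/16.
Σ over the event: 9·1/8 + 10·5/48 + 11·1/12 + 12·1/16 + 13·1/24 + 14·1/48 = 14/3.
E[R | R > 8] = (14/3) / (7/16) = 32/3.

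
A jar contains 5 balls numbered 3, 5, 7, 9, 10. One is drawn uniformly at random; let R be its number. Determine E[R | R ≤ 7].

5

P(R ≤ 7) = 3/5.
Σ over the event: 3·1/5 + 5·1/5 + 7·1/5 = 3.
E[R | R ≤ 7] = (3) / (3/5) = 5.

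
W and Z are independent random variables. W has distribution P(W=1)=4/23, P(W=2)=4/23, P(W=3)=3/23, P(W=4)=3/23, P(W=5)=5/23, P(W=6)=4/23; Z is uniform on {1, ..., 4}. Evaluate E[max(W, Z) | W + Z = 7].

73/15

P(W + Z = 7) = 15/92.
Summing max(W,Z)·P(x,y) over outcomes with W + Z = 7 gives 73/92.
E[max(W, Z) | W + Z = 7] = (73/92) / (15/92) = 73/15.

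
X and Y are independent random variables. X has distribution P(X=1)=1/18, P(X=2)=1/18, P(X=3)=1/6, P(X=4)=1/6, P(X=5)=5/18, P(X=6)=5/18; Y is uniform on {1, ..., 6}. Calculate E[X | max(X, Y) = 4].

60/17

P(max(X, Y) = 4) = 17/108.
Summing X·P(x,y) over outcomes with max(X, Y) = 4 gives 5/9.
E[X | max(X, Y) = 4] = (5/9) / (17/108) = 60/17.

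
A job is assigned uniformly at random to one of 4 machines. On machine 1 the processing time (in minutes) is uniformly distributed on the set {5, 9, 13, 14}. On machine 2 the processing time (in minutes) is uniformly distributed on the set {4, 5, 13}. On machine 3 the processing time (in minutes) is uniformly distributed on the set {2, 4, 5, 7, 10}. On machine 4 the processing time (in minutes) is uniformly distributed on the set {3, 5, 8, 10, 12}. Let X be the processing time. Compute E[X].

1847/240

E[X | machine 1] = (5+9+13+14)/4 = 41/4.
E[X | machine 2] = (4+5+13)/3 = 22/3.
E[X | machine 3] = (2+4+5+7+10)/5 = 28/5.
E[X | machine 4] = (3+5+8+10+12)/5 = 38/5.
E[X] = (1/4)·(41/4) + (1/4)·(22/3) + (1/4)·(28/5) + (1/4)·(38/5) = 1847/240.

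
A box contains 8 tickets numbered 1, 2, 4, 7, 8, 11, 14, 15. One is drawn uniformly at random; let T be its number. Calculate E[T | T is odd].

17/2

P(T is odd) = 1/2.
Σ over the event: 1·1/8 + 7·1/8 + 11·1/8 + 15·1/8 = 17/4.
E[T | T is odd] = (17/4) / (1/2) = 17/2.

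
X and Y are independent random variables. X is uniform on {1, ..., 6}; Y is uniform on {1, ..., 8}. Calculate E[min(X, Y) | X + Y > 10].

P(X + Y > 10) = 5/24.
Summing min(X,Y)·P(x,y) over outcomes with X + Y > 10 gives 49/48.
E[min(X, Y) | X + Y > 10] = (49/48) / (5/24) = 49/10.

49/10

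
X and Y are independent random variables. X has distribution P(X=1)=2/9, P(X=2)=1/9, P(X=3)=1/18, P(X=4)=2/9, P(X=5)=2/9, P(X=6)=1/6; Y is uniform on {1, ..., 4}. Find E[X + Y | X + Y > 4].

P(X + Y > 4) = 55/72.
Summing (X+Y)·P(x,y) over outcomes with X + Y > 4 gives 193/36.
E[X + Y | X + Y > 4] = (193/36) / (55/72) = 386/55.

386/55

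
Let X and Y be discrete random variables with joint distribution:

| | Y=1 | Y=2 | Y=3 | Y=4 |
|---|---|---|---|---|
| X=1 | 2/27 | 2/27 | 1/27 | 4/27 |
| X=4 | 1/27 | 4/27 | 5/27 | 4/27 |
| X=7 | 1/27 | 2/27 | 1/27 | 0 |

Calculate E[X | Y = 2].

P(Y = 2) = 8/27.
Summing X·P(X=x,Y=y) over the conditioning event gives 32/27.
E[X | Y = 2] = (32/27) / (8/27) = 4.

4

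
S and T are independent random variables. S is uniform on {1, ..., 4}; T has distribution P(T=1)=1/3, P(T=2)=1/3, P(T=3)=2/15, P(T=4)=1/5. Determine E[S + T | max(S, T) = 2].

P(max(S, T) = 2) = 1/4.
Summing (S+T)·P(x,y) over outcomes with max(S, T) = 2 gives 5/6.
E[S + T | max(S, T) = 2] = (5/6) / (1/4) = 10/3.

10/3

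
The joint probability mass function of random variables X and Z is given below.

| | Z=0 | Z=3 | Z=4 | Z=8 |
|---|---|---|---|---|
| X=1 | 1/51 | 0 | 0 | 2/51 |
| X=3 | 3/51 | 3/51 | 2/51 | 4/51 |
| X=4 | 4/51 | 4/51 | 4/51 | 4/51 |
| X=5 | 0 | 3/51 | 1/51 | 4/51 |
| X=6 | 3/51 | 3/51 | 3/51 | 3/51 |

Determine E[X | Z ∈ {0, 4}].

89/21

P(Z ∈ {0, 4}) = 7/17.
Summing X·P(X=x,Z=y) over the conditioning event gives 89/51.
E[X | Z ∈ {0, 4}] = (89/51) / (7/17) = 89/21.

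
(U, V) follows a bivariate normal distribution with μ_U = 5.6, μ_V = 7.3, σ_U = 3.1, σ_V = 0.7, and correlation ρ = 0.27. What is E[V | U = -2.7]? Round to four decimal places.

The regression of V on U has slope ρ·σ_V/σ_U and passes through (μ_U, μ_V).
E[V | U=-2.7] = 7.3 + (0.27)·(0.7/3.1)·(-2.7 − (5.6)) = 7.3 + (0.060968)·(-8.3) = 6.7940.

6.7940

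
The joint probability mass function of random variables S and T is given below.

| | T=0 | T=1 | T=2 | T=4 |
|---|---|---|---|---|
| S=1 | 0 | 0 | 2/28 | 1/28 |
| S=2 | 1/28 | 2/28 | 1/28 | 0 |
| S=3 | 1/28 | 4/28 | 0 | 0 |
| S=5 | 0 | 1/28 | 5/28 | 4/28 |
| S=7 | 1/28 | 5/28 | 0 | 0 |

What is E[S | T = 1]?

P(T = 1) = 3/7.
Σ S·P over the event = 2·(2/28) + 3·(4/28) + 5·(1/28) + 7·(5/28) = 2.
E[S | T = 1] = (2) / (3/7) = 14/3.

14/3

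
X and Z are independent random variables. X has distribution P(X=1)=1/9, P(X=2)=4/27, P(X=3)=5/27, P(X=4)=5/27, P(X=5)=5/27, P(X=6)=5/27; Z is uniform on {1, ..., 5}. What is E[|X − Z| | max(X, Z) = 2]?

P(max(X, Z) = 2) = 11/135.
Summing |X−Z|·P(x,y) over outcomes with max(X, Z) = 2 gives 7/135.
E[|X − Z| | max(X, Z) = 2] = (7/135) / (11/135) = 7/11.

7/11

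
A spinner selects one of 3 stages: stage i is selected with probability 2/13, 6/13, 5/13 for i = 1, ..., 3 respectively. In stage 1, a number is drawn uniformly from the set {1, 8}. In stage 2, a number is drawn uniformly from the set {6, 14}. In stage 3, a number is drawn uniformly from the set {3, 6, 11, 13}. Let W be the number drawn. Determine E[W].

E[W | stage 1] = (1+8)/2 = 9/2.
E[W | stage 2] = (6+14)/2 = 10.
E[W | stage 3] = (3+6+11+13)/4 = 33/4.
E[W] = (2/13)·(9/2) + (6/13)·(10) + (5/13)·(33/4) = 441/52.

441/52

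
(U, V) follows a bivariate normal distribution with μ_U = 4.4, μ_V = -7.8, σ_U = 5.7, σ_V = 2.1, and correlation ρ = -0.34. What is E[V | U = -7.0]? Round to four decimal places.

-6.3720

E[V | U=x] = μ_V + ρ(σ_V/σ_U)(x − μ_U) for jointly normal variables.
E[V | U=-7.0] = -7.8 + (-0.34)·(2.1/5.7)·(-7.0 − (4.4)) = -7.8 + (-0.12526)·(-11.4) = -6.3720.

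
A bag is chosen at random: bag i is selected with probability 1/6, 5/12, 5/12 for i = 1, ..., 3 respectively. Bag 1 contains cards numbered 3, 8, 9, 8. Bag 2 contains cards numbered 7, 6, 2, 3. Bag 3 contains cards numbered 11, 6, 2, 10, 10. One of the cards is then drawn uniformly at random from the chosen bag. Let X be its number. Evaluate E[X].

151/24

E[X | bag 1] = (3+8+9+8)/4 = 7.
E[X | bag 2] = (7+6+2+3)/4 = 9/2.
E[X | bag 3] = (11+6+2+10+10)/5 = 39/5.
E[X] = (1/6)·(7) + (5/12)·(9/2) + (5/12)·(39/5) = 151/24.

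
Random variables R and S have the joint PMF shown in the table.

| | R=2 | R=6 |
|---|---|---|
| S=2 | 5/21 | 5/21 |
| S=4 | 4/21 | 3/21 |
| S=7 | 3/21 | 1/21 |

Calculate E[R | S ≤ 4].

P(S ≤ 4) = 17/21.
Σ R·P over the event = 2·(5/21) + 2·(4/21) + 6·(5/21) + 6·(3/21) = 22/7.
E[R | S ≤ 4] = (22/7) / (17/21) = 66/17.

66/17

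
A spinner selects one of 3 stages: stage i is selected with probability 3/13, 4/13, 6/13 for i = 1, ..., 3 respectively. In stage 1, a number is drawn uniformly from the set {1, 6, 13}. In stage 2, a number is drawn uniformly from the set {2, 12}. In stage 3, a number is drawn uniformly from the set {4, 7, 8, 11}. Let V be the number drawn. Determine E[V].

93/13

E[V | stage 1] = (1+6+13)/3 = 20/3.
E[V | stage 2] = (2+12)/2 = 7.
E[V | stage 3] = (4+7+8+11)/4 = 15/2.
By the law of total expectation,
E[V] = (3/13)·(20/3) + (4/13)·(7) + (6/13)·(15/2) = 93/13.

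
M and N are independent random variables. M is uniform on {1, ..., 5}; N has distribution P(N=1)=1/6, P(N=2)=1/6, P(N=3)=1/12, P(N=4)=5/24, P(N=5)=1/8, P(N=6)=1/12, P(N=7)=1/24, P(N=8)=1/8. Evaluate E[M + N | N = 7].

P(N = 7) = 1/24.
Summing (M+N)·P(x,y) over outcomes with N = 7 gives 5/12.
E[M + N | N = 7] = (5/12) / (1/24) = 10.

10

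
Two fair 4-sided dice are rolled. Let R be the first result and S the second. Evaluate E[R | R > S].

10/3

P(R > S) = 3/8.
Summing R·P(x,y) over outcomes with R > S gives 5/4.
E[R | R > S] = (5/4) / (3/8) = 10/3.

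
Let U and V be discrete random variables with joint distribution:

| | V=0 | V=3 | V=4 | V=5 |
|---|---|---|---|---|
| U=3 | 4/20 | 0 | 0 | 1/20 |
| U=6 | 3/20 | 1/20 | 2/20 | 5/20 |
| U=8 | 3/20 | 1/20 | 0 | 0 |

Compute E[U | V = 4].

6

P(V = 4) = 1/10.
Σ U·P over the event = 6·(2/20) = 3/5.
E[U | V = 4] = (3/5) / (1/10) = 6.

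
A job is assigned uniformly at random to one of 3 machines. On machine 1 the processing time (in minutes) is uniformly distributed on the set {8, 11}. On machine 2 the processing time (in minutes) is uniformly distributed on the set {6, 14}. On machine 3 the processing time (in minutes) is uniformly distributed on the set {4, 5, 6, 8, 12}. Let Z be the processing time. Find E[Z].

53/6

E[Z | machine 1] = (8+11)/2 = 19/2.
E[Z | machine 2] = (6+14)/2 = 10.
E[Z | machine 3] = (4+5+6+8+12)/5 = 7.
E[Z] = (1/3)·(19/2) + (1/3)·(10) + (1/3)·(7) = 53/6.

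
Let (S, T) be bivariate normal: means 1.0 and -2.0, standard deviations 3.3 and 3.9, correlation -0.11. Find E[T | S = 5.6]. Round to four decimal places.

-2.5980

The regression of T on S has slope ρ·σ_T/σ_S and passes through (μ_S, μ_T).
E[T | S=5.6] = -2.0 + (-0.11)·(3.9/3.3)·(5.6 − (1.0)) = -2.0 + (-0.13)·(4.6) = -2.5980.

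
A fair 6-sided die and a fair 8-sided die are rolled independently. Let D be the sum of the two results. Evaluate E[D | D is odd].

8

P(D is odd) = 1/2.
Σ over the event: 3·1/24 + 5·1/12 + 7·1/8 + 9·1/8 + 11·1/12 + 13·1/24 = 4.
E[D | D is odd] = (4) / (1/2) = 8.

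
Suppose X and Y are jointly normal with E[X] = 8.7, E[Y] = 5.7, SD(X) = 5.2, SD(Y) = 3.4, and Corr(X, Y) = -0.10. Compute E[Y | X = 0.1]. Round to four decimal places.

6.2623

E[Y | X=x] = μ_Y + ρ(σ_Y/σ_X)(x − μ_X) for jointly normal variables.
E[Y | X=0.1] = 5.7 + (-0.10)·(3.4/5.2)·(0.1 − (8.7)) = 5.7 + (-0.065385)·(-8.6) = 6.2623.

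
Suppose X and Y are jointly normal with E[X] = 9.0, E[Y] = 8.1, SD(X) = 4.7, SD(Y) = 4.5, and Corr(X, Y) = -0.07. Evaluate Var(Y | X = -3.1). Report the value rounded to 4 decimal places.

For a bivariate normal, Var(Y | X=x) = σ_Y²(1 − ρ²).
Var(Y | X=-3.1) = (4.5)²·(1 − (-0.07)²) = 20.25·0.9951 = 20.1508.

20.1508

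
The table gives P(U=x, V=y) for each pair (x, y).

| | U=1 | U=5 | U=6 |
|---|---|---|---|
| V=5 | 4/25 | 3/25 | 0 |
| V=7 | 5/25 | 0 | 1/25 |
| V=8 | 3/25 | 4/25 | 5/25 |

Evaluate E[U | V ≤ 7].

30/13

P(V ≤ 7) = 13/25.
Summing U·P(U=x,V=y) over the conditioning event gives 6/5.
E[U | V ≤ 7] = (6/5) / (13/25) = 30/13.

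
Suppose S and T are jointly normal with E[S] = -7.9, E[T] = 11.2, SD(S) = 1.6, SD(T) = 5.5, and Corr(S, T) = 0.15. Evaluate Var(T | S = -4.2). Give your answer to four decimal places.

29.5694

Var(T | S=x) = (1 − ρ²)·σ_T².
Var(T | S=-4.2) = (5.5)²·(1 − (0.15)²) = 30.25·0.9775 = 29.5694.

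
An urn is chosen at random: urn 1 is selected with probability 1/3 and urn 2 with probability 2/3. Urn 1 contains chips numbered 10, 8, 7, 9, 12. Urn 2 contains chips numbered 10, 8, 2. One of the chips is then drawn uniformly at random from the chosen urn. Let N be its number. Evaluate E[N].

338/45

E[N | urn 1] = (10+8+7+9+12)/5 = 46/5.
E[N | urn 2] = (10+8+2)/3 = 20/3.
By the law of total expectation,
E[N] = (1/3)·(46/5) + (2/3)·(20/3) = 338/45.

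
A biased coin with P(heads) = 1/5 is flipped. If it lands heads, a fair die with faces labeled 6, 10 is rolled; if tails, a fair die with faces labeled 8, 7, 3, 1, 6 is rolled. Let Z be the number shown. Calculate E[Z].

28/5

E[Z | heads] = (6+10)/2 = 8.
E[Z | tails] = (8+7+3+1+6)/5 = 5.
E[Z] = (1/5)·(8) + (4/5)·(5) = 28/5.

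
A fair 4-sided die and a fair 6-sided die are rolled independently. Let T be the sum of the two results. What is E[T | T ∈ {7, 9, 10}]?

P(T ∈ {7, 9, 10}) = 7/24.
Σ over the event: 7·1/6 + 9·1/12 + 10·1/24 = 7/3.
E[T | T ∈ {7, 9, 10}] = (7/3) / (7/24) = 8.

8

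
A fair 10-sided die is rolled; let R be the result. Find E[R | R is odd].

5

Given R is odd, R is equally likely to be any of {1, 3, 5, 7, 9}.
E[R | R is odd] = (1 + 3 + 5 + 7 + 9) / 5 = 5.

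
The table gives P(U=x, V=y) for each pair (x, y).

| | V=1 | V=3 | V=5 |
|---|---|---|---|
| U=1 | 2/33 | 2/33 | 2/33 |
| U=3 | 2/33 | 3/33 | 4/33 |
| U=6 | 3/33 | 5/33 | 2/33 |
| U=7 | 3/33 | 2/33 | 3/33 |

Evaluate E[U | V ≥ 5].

P(V ≥ 5) = 1/3.
Summing U·P(U=x,V=y) over the conditioning event gives 47/33.
E[U | V ≥ 5] = (47/33) / (1/3) = 47/11.

47/11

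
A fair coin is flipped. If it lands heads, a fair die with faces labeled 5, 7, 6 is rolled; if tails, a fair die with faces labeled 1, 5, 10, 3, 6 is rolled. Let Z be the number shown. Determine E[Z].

11/2

E[Z | heads] = (5+7+6)/3 = 6.
E[Z | tails] = (1+5+10+3+6)/5 = 5.
E[Z] = (1/2)·(6) + (1/2)·(5) = 11/2.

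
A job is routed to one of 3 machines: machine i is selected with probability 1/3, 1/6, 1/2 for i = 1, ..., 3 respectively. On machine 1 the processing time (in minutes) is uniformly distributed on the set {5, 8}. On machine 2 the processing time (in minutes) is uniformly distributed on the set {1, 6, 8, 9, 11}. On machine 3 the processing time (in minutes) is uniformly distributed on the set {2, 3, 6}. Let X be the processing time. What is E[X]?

E[X | machine 1] = (5+8)/2 = 13/2.
E[X | machine 2] = (1+6+8+9+11)/5 = 7.
E[X | machine 3] = (2+3+6)/3 = 11/3.
By the law of total expectation,
E[X] = (1/3)·(13/2) + (1/6)·(7) + (1/2)·(11/3) = 31/6.

31/6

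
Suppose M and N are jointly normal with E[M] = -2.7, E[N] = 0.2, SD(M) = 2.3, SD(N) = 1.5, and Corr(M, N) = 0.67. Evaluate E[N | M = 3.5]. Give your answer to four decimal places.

The regression of N on M has slope ρ·σ_N/σ_M and passes through (μ_M, μ_N).
E[N | M=3.5] = 0.2 + (0.67)·(1.5/2.3)·(3.5 − (-2.7)) = 0.2 + (0.436957)·(6.2) = 2.9091.

2.9091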